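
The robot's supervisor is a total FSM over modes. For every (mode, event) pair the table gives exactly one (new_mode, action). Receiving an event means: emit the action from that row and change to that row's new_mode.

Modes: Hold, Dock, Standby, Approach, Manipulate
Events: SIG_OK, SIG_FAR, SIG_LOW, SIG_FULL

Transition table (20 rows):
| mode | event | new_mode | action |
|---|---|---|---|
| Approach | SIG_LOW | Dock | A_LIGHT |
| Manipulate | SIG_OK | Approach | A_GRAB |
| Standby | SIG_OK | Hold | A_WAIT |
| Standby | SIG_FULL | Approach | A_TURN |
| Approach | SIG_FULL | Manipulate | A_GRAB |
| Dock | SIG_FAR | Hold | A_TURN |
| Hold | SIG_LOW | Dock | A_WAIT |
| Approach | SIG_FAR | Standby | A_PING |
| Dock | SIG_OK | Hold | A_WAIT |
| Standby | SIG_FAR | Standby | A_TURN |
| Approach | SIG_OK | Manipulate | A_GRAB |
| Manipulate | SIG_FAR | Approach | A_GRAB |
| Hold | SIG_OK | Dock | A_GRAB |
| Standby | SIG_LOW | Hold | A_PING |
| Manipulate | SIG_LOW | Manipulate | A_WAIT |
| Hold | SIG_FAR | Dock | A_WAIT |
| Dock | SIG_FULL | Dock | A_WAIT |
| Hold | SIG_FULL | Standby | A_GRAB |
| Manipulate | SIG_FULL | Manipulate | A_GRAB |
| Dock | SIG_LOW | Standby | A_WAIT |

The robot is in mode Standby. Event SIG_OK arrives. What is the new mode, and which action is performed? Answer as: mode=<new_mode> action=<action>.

current mode = Standby; filter table to that mode:
  (Standby, SIG_OK) → (Hold, A_WAIT)  ← event matches
  (Standby, SIG_FULL) → (Approach, A_TURN)
  (Standby, SIG_FAR) → (Standby, A_TURN)
  (Standby, SIG_LOW) → (Hold, A_PING)
event = SIG_OK selects (Hold, A_WAIT)

mode=Hold action=A_WAIT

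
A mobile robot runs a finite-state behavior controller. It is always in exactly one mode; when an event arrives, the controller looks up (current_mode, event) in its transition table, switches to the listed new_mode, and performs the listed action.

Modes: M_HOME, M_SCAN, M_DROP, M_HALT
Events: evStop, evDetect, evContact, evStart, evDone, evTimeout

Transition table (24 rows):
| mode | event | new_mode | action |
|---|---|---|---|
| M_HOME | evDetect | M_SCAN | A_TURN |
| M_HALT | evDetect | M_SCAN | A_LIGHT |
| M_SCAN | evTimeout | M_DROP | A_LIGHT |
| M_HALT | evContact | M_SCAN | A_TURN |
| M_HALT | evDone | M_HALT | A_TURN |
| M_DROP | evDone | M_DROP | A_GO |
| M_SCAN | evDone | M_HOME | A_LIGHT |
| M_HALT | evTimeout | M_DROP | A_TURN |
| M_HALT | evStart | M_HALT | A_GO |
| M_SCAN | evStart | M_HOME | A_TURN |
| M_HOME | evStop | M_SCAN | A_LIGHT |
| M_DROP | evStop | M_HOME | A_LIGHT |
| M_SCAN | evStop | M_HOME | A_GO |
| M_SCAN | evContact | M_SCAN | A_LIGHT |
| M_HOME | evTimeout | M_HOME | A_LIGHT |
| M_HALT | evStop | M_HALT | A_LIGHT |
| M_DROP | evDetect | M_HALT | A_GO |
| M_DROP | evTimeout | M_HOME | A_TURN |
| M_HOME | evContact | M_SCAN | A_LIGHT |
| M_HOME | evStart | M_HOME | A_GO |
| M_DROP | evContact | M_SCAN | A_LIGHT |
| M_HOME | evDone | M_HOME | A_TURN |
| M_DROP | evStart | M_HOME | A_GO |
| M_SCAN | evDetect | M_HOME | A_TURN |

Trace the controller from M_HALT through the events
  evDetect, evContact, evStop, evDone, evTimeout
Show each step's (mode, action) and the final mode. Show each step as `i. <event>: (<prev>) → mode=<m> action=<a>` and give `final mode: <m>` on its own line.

final mode: M_HOME

1. evDetect: (M_HALT) → mode=M_SCAN action=A_LIGHT
2. evContact: (M_SCAN) → mode=M_SCAN action=A_LIGHT
3. evStop: (M_SCAN) → mode=M_HOME action=A_GO
4. evDone: (M_HOME) → mode=M_HOME action=A_TURN
5. evTimeout: (M_HOME) → mode=M_HOME action=A_LIGHT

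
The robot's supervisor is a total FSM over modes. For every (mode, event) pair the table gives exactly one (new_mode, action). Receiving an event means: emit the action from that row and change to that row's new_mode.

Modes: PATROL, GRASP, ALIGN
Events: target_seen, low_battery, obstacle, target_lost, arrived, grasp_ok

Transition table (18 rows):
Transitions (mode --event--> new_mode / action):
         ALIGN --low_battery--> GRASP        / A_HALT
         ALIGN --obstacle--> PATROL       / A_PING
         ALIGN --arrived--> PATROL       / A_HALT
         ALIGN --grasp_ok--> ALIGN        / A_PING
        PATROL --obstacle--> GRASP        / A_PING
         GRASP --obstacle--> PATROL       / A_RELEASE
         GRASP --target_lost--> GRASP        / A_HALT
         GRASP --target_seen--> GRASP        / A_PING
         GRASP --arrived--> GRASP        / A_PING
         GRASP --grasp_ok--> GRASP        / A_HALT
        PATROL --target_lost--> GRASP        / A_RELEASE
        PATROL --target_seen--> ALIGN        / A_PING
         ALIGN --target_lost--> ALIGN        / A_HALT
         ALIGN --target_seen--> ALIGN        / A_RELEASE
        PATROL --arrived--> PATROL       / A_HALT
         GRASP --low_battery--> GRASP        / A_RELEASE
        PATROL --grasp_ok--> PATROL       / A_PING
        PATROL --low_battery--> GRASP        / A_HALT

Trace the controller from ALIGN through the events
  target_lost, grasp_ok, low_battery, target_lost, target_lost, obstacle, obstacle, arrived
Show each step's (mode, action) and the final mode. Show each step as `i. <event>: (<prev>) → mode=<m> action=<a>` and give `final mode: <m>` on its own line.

1. target_lost: (ALIGN) → mode=ALIGN action=A_HALT
2. grasp_ok: (ALIGN) → mode=ALIGN action=A_PING
3. low_battery: (ALIGN) → mode=GRASP action=A_HALT
4. target_lost: (GRASP) → mode=GRASP action=A_HALT
5. target_lost: (GRASP) → mode=GRASP action=A_HALT
6. obstacle: (GRASP) → mode=PATROL action=A_RELEASE
7. obstacle: (PATROL) → mode=GRASP action=A_PING
8. arrived: (GRASP) → mode=GRASP action=A_PING

final mode: GRASP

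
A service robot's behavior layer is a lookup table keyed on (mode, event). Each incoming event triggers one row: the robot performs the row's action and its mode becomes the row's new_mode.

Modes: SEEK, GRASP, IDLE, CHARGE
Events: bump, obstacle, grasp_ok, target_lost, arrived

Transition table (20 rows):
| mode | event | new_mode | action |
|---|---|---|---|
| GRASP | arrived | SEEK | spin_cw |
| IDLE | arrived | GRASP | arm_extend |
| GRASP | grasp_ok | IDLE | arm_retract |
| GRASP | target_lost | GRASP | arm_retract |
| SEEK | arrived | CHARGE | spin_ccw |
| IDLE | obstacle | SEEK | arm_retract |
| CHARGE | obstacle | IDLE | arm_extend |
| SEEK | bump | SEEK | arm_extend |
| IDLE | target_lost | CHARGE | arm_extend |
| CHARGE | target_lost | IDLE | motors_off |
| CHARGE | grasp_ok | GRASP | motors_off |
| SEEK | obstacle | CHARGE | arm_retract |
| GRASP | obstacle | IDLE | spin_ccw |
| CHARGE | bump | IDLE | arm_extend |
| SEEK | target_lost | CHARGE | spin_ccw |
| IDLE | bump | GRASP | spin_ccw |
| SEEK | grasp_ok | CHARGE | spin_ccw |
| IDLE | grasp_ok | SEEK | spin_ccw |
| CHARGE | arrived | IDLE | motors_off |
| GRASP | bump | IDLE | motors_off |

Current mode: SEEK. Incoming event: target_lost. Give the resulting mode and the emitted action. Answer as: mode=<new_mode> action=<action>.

mode=CHARGE action=spin_ccw

current mode = SEEK; filter table to that mode:
  (SEEK, arrived) → (CHARGE, spin_ccw)
  (SEEK, bump) → (SEEK, arm_extend)
  (SEEK, obstacle) → (CHARGE, arm_retract)
  (SEEK, target_lost) → (CHARGE, spin_ccw)  ← event matches
  (SEEK, grasp_ok) → (CHARGE, spin_ccw)
event = target_lost selects (CHARGE, spin_ccw)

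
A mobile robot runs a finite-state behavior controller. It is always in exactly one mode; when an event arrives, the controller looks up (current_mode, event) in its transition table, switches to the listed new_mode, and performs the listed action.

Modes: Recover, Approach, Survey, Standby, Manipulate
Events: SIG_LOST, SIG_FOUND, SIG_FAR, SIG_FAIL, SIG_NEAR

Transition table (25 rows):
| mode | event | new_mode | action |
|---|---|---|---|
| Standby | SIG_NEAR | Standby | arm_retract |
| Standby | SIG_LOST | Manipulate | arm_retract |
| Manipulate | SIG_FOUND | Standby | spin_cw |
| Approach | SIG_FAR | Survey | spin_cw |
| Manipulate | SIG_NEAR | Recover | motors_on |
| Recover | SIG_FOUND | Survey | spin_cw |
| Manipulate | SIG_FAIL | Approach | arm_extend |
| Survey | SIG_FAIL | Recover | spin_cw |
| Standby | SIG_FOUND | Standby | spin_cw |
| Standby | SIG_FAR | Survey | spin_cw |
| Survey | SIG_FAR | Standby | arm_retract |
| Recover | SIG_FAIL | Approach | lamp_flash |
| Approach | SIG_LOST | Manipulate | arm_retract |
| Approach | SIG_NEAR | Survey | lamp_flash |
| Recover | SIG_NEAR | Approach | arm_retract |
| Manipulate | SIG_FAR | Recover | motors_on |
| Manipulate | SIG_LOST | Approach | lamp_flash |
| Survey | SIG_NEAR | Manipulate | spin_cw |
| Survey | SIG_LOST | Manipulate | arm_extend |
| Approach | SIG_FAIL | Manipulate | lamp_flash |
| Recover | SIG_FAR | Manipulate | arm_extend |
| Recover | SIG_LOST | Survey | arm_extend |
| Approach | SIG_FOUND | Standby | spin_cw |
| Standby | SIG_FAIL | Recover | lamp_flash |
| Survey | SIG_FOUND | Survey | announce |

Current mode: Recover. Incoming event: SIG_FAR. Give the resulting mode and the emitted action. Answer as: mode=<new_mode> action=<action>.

mode=Manipulate action=arm_extend

current mode = Recover; filter table to that mode:
  (Recover, SIG_FOUND) → (Survey, spin_cw)
  (Recover, SIG_FAIL) → (Approach, lamp_flash)
  (Recover, SIG_NEAR) → (Approach, arm_retract)
  (Recover, SIG_FAR) → (Manipulate, arm_extend)  ← event matches
  (Recover, SIG_LOST) → (Survey, arm_extend)
event = SIG_FAR selects (Manipulate, arm_extend)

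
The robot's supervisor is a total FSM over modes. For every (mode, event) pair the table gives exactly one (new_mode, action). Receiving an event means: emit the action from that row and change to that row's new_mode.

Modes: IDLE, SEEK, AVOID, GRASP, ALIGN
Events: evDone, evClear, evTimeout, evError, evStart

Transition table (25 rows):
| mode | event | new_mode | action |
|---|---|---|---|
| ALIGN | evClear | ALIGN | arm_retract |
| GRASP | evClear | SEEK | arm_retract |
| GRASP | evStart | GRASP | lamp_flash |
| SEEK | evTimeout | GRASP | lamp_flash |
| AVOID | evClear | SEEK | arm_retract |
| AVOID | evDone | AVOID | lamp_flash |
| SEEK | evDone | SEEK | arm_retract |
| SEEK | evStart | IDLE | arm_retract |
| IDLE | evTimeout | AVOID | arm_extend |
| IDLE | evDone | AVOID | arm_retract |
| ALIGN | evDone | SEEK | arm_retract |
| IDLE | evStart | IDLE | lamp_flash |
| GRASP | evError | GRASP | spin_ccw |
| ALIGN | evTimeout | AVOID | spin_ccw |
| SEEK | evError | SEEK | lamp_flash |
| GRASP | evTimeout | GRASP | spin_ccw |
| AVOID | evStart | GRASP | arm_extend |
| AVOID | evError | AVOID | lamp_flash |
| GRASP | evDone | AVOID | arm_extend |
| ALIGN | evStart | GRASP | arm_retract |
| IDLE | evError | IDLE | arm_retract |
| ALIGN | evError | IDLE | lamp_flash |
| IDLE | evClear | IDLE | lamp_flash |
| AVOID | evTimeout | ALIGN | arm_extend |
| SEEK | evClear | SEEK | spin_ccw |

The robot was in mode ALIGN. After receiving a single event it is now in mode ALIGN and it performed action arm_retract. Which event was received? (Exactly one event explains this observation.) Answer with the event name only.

try evDone: (ALIGN, evDone) → (SEEK, arm_retract)
try evClear: (ALIGN, evClear) → (ALIGN, arm_retract)  ← matches
try evTimeout: (ALIGN, evTimeout) → (AVOID, spin_ccw)
try evError: (ALIGN, evError) → (IDLE, lamp_flash)
try evStart: (ALIGN, evStart) → (GRASP, arm_retract)

evClear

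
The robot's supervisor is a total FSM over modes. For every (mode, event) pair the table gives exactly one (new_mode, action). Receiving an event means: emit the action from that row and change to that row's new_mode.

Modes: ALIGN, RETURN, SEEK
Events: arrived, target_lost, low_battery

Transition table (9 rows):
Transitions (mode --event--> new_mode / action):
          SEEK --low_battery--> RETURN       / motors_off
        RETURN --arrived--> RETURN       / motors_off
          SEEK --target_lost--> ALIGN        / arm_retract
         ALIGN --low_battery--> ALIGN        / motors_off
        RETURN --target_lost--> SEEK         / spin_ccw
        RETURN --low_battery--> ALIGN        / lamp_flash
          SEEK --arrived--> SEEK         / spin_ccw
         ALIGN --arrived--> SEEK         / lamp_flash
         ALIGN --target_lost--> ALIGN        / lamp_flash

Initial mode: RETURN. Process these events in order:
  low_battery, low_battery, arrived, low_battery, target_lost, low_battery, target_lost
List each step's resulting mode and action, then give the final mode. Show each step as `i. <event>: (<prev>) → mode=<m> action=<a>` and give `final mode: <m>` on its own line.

final mode: SEEK

1. low_battery: (RETURN) → mode=ALIGN action=lamp_flash
2. low_battery: (ALIGN) → mode=ALIGN action=motors_off
3. arrived: (ALIGN) → mode=SEEK action=lamp_flash
4. low_battery: (SEEK) → mode=RETURN action=motors_off
5. target_lost: (RETURN) → mode=SEEK action=spin_ccw
6. low_battery: (SEEK) → mode=RETURN action=motors_off
7. target_lost: (RETURN) → mode=SEEK action=spin_ccw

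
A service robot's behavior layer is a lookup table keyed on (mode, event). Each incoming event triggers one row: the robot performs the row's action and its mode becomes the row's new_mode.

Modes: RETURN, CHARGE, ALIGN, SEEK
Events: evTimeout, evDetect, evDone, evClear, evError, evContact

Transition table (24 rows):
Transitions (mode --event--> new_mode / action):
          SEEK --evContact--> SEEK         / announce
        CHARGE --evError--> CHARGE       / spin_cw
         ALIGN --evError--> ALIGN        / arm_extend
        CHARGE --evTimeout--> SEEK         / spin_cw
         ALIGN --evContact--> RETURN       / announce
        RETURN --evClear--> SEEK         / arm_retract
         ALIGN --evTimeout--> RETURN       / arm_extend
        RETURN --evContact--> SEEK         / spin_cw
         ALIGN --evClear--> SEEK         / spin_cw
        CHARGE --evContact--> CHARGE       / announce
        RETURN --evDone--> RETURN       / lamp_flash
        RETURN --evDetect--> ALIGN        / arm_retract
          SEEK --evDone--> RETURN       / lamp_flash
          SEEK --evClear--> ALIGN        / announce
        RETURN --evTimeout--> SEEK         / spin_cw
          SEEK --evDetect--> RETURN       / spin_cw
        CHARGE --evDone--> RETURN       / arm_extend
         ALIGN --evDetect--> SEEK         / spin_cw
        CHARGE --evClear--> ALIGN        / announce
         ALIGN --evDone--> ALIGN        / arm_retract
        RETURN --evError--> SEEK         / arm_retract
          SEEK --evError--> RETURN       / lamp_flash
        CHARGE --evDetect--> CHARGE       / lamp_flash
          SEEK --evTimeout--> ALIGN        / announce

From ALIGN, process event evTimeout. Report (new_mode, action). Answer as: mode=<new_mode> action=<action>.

mode=RETURN action=arm_extend

current mode = ALIGN; filter table to that mode:
  (ALIGN, evError) → (ALIGN, arm_extend)
  (ALIGN, evContact) → (RETURN, announce)
  (ALIGN, evTimeout) → (RETURN, arm_extend)  ← event matches
  (ALIGN, evClear) → (SEEK, spin_cw)
  (ALIGN, evDetect) → (SEEK, spin_cw)
  (ALIGN, evDone) → (ALIGN, arm_retract)
event = evTimeout selects (RETURN, arm_extend)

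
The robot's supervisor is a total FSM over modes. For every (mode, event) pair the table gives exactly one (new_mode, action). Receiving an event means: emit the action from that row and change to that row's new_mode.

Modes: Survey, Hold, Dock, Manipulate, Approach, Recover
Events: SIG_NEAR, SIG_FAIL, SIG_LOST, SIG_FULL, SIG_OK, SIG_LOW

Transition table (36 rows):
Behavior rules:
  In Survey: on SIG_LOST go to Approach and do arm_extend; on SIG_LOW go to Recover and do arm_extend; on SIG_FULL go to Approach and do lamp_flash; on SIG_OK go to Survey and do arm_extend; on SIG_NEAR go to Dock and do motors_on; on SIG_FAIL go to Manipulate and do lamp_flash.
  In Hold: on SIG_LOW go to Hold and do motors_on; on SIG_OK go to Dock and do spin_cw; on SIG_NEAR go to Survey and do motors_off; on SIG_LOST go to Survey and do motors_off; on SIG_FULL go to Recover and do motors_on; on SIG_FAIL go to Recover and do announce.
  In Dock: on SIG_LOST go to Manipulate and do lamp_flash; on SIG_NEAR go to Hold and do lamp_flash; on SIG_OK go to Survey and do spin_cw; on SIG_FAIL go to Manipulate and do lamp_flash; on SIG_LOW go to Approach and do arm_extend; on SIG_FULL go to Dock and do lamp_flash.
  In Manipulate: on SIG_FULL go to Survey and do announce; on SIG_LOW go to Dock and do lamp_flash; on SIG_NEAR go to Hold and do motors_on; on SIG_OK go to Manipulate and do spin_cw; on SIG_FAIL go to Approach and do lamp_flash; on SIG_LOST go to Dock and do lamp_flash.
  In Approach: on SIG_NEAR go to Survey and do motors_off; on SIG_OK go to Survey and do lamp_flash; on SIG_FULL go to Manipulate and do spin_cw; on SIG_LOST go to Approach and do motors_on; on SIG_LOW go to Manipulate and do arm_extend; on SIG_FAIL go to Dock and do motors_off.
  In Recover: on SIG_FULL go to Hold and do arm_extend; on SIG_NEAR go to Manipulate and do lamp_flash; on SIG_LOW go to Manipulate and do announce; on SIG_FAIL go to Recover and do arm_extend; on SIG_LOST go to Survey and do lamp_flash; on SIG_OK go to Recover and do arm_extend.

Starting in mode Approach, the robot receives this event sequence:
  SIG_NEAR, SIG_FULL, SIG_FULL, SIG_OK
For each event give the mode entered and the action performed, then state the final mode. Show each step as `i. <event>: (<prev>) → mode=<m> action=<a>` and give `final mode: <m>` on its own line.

final mode: Manipulate

1. SIG_NEAR: (Approach) → mode=Survey action=motors_off
2. SIG_FULL: (Survey) → mode=Approach action=lamp_flash
3. SIG_FULL: (Approach) → mode=Manipulate action=spin_cw
4. SIG_OK: (Manipulate) → mode=Manipulate action=spin_cw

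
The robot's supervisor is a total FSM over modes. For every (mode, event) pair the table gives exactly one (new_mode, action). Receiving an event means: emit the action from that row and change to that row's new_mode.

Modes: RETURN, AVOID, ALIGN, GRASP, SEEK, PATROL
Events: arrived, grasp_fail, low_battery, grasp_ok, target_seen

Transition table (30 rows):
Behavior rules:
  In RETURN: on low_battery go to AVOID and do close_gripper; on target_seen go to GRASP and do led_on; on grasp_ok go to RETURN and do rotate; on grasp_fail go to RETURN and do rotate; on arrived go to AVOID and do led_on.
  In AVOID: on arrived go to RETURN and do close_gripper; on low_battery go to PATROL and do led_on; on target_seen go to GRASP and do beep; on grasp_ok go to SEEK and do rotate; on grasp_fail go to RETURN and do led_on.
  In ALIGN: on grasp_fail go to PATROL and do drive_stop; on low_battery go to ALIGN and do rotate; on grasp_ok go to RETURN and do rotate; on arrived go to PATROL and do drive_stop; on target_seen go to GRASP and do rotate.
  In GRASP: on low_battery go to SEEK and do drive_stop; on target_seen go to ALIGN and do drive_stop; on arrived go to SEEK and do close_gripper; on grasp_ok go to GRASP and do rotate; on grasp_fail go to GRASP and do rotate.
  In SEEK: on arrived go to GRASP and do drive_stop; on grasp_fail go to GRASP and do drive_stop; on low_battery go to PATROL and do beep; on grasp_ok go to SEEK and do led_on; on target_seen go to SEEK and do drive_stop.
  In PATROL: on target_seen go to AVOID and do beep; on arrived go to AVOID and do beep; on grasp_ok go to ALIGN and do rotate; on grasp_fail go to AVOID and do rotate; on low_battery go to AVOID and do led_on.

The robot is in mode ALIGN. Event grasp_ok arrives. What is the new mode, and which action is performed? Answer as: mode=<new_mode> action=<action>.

current mode = ALIGN; filter table to that mode:
  (ALIGN, grasp_fail) → (PATROL, drive_stop)
  (ALIGN, low_battery) → (ALIGN, rotate)
  (ALIGN, grasp_ok) → (RETURN, rotate)  ← event matches
  (ALIGN, arrived) → (PATROL, drive_stop)
  (ALIGN, target_seen) → (GRASP, rotate)
event = grasp_ok selects (RETURN, rotate)

mode=RETURN action=rotate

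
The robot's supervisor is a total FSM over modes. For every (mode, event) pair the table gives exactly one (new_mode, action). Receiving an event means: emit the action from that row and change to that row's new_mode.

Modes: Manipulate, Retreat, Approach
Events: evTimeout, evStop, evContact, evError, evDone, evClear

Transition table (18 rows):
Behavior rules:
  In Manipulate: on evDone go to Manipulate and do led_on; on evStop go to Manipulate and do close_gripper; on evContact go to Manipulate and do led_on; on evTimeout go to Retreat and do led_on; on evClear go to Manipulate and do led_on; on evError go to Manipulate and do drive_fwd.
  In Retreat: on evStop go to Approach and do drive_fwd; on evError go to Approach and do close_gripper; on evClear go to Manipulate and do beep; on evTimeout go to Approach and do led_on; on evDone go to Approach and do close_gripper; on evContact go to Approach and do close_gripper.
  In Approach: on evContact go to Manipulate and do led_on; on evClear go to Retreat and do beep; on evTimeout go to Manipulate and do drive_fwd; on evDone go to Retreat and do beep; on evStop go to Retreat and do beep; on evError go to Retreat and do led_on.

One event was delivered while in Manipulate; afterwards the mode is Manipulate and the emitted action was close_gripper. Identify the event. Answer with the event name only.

evStop

try evTimeout: (Manipulate, evTimeout) → (Retreat, led_on)
try evStop: (Manipulate, evStop) → (Manipulate, close_gripper)  ← matches
try evContact: (Manipulate, evContact) → (Manipulate, led_on)
try evError: (Manipulate, evError) → (Manipulate, drive_fwd)
try evDone: (Manipulate, evDone) → (Manipulate, led_on)
try evClear: (Manipulate, evClear) → (Manipulate, led_on)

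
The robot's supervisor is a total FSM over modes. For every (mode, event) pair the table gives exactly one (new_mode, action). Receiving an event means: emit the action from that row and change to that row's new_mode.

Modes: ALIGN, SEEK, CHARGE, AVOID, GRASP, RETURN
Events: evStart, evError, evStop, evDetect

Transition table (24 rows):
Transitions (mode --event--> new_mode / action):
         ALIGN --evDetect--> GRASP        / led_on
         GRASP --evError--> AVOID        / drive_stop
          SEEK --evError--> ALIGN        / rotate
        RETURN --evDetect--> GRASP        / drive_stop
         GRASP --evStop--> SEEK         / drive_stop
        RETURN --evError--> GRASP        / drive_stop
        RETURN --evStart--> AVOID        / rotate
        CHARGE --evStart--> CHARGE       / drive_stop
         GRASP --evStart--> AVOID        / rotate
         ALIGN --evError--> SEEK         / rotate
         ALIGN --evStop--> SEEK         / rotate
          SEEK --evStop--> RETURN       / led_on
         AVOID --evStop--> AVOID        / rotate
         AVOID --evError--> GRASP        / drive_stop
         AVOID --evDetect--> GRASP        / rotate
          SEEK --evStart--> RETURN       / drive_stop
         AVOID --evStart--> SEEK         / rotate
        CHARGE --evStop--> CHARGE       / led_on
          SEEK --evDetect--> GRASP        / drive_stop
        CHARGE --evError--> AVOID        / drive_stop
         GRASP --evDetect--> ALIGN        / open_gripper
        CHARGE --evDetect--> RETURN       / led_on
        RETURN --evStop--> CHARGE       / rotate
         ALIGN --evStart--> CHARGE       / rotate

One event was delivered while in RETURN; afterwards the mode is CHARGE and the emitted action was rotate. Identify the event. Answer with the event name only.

try evStart: (RETURN, evStart) → (AVOID, rotate)
try evError: (RETURN, evError) → (GRASP, drive_stop)
try evStop: (RETURN, evStop) → (CHARGE, rotate)  ← matches
try evDetect: (RETURN, evDetect) → (GRASP, drive_stop)

evStop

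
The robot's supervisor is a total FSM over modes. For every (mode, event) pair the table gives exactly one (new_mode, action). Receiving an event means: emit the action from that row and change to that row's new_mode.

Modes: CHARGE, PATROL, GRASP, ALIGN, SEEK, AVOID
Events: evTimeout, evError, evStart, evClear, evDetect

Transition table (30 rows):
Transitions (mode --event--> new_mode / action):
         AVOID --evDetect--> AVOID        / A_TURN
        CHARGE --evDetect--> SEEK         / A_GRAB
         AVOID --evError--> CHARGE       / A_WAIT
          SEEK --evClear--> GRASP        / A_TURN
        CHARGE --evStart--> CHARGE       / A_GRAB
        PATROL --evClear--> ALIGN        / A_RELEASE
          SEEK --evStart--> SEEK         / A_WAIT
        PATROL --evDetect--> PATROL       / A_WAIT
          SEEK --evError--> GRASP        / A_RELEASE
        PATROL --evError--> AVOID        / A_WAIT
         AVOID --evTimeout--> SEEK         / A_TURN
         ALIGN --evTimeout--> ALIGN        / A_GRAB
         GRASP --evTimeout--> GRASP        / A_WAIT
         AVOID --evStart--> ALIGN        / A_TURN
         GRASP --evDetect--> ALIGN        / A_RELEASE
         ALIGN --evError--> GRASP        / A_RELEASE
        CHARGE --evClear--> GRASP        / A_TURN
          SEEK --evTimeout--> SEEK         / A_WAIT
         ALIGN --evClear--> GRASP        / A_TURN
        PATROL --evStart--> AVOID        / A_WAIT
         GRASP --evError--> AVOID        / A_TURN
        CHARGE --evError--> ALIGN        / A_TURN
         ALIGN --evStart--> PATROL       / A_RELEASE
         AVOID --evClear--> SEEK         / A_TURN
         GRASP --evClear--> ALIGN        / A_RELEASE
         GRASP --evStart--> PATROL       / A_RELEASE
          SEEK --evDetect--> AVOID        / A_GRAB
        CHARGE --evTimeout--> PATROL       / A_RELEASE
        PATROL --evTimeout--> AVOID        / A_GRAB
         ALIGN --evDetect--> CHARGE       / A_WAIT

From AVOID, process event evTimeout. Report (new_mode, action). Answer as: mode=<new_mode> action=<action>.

mode=SEEK action=A_TURN

current mode = AVOID; filter table to that mode:
  (AVOID, evDetect) → (AVOID, A_TURN)
  (AVOID, evError) → (CHARGE, A_WAIT)
  (AVOID, evTimeout) → (SEEK, A_TURN)  ← event matches
  (AVOID, evStart) → (ALIGN, A_TURN)
  (AVOID, evClear) → (SEEK, A_TURN)
event = evTimeout selects (SEEK, A_TURN)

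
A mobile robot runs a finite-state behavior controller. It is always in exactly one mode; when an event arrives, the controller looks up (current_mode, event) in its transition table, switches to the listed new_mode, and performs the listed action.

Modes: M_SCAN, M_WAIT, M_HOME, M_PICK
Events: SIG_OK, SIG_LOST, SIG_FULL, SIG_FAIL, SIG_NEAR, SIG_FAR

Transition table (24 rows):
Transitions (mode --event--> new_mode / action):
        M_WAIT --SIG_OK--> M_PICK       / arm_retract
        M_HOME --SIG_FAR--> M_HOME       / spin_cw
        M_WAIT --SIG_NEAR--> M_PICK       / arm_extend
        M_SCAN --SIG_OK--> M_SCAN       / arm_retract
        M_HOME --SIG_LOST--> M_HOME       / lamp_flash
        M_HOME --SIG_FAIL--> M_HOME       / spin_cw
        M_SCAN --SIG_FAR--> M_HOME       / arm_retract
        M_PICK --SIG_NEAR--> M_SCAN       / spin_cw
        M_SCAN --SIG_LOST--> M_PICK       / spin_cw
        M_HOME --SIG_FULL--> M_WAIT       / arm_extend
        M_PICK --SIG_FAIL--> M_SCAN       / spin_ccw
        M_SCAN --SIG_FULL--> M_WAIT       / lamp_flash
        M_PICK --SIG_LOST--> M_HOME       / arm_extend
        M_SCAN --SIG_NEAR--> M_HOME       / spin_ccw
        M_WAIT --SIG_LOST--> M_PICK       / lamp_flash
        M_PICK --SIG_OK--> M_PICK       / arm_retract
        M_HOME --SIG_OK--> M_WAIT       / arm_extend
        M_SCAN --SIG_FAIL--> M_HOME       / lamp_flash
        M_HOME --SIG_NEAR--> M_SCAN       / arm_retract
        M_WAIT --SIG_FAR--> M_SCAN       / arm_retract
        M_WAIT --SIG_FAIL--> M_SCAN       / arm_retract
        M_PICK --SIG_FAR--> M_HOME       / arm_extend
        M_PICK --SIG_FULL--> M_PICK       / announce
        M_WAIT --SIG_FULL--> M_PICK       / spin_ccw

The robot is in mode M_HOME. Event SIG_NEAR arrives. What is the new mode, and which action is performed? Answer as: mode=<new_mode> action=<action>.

mode=M_SCAN action=arm_retract

current mode = M_HOME; filter table to that mode:
  (M_HOME, SIG_FAR) → (M_HOME, spin_cw)
  (M_HOME, SIG_LOST) → (M_HOME, lamp_flash)
  (M_HOME, SIG_FAIL) → (M_HOME, spin_cw)
  (M_HOME, SIG_FULL) → (M_WAIT, arm_extend)
  (M_HOME, SIG_OK) → (M_WAIT, arm_extend)
  (M_HOME, SIG_NEAR) → (M_SCAN, arm_retract)  ← event matches
event = SIG_NEAR selects (M_SCAN, arm_retract)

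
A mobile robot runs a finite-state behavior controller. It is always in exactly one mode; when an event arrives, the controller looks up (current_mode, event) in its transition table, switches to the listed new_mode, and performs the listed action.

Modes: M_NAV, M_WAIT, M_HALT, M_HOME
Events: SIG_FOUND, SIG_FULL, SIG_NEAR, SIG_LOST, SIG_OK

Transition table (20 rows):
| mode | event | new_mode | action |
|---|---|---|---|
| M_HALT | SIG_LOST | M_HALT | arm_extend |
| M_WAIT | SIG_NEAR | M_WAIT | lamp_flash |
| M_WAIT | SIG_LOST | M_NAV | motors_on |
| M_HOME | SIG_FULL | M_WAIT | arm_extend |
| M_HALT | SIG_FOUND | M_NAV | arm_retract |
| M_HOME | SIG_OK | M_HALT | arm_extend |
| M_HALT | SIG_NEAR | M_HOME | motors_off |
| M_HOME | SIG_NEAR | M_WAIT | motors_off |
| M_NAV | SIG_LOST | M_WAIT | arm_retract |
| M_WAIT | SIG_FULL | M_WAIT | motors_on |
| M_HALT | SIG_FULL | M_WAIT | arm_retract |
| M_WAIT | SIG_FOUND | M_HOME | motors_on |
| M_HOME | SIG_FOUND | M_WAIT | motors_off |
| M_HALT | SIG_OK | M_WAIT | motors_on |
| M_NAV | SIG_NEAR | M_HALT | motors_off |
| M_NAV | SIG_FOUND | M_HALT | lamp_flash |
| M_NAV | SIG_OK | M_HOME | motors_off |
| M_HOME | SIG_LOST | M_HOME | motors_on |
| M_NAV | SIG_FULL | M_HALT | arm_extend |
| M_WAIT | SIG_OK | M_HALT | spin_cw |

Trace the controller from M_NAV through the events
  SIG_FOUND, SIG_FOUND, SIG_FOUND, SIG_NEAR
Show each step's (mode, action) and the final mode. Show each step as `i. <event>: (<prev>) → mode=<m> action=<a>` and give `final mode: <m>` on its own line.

1. SIG_FOUND: (M_NAV) → mode=M_HALT action=lamp_flash
2. SIG_FOUND: (M_HALT) → mode=M_NAV action=arm_retract
3. SIG_FOUND: (M_NAV) → mode=M_HALT action=lamp_flash
4. SIG_NEAR: (M_HALT) → mode=M_HOME action=motors_off

final mode: M_HOME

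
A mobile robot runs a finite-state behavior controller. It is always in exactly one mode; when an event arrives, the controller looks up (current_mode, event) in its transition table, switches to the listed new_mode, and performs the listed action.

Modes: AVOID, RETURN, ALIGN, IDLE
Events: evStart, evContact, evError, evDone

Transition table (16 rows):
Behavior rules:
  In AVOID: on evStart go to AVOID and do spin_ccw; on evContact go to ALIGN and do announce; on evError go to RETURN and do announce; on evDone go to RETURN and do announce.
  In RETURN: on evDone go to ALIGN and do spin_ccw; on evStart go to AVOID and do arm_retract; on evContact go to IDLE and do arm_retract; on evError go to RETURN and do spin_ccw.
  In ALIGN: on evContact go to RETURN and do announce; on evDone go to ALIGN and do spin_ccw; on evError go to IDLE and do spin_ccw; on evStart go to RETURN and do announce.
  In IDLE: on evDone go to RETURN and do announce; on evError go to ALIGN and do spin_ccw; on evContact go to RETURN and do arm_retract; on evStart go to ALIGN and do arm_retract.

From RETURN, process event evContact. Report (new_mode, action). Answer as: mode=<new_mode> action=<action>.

current mode = RETURN; filter table to that mode:
  (RETURN, evDone) → (ALIGN, spin_ccw)
  (RETURN, evStart) → (AVOID, arm_retract)
  (RETURN, evContact) → (IDLE, arm_retract)  ← event matches
  (RETURN, evError) → (RETURN, spin_ccw)
event = evContact selects (IDLE, arm_retract)

mode=IDLE action=arm_retract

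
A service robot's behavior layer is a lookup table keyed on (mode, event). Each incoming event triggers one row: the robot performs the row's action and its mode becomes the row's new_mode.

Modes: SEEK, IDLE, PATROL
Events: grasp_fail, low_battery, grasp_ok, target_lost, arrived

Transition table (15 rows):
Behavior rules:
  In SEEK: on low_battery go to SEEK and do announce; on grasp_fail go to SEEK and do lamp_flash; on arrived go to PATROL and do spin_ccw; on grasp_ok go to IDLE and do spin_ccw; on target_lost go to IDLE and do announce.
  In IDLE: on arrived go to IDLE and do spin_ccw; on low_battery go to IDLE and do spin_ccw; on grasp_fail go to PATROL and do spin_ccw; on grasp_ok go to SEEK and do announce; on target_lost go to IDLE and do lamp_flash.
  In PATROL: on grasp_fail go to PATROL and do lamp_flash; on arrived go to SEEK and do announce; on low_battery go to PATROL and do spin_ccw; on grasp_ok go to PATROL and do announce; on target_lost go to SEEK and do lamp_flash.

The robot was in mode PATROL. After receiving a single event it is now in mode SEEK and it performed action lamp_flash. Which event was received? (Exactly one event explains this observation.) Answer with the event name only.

target_lost

try grasp_fail: (PATROL, grasp_fail) → (PATROL, lamp_flash)
try low_battery: (PATROL, low_battery) → (PATROL, spin_ccw)
try grasp_ok: (PATROL, grasp_ok) → (PATROL, announce)
try target_lost: (PATROL, target_lost) → (SEEK, lamp_flash)  ← matches
try arrived: (PATROL, arrived) → (SEEK, announce)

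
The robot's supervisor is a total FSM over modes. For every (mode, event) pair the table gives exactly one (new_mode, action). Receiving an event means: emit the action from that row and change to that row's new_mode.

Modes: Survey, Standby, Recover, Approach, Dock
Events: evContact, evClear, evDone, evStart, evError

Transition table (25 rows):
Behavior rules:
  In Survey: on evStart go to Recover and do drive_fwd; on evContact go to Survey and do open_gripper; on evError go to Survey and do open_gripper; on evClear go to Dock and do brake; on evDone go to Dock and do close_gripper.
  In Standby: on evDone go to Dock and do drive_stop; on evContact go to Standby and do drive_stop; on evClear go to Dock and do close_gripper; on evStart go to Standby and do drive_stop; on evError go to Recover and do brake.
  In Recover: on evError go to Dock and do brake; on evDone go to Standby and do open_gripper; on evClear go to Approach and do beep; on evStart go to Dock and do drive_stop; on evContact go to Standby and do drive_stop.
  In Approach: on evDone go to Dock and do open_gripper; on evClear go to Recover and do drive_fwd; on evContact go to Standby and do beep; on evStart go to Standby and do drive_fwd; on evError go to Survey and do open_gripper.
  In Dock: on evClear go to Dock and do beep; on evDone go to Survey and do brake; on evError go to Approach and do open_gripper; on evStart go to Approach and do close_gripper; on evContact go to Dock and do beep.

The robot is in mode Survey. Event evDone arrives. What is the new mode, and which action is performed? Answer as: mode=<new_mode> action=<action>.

mode=Dock action=close_gripper

current mode = Survey; filter table to that mode:
  (Survey, evStart) → (Recover, drive_fwd)
  (Survey, evContact) → (Survey, open_gripper)
  (Survey, evError) → (Survey, open_gripper)
  (Survey, evClear) → (Dock, brake)
  (Survey, evDone) → (Dock, close_gripper)  ← event matches
event = evDone selects (Dock, close_gripper)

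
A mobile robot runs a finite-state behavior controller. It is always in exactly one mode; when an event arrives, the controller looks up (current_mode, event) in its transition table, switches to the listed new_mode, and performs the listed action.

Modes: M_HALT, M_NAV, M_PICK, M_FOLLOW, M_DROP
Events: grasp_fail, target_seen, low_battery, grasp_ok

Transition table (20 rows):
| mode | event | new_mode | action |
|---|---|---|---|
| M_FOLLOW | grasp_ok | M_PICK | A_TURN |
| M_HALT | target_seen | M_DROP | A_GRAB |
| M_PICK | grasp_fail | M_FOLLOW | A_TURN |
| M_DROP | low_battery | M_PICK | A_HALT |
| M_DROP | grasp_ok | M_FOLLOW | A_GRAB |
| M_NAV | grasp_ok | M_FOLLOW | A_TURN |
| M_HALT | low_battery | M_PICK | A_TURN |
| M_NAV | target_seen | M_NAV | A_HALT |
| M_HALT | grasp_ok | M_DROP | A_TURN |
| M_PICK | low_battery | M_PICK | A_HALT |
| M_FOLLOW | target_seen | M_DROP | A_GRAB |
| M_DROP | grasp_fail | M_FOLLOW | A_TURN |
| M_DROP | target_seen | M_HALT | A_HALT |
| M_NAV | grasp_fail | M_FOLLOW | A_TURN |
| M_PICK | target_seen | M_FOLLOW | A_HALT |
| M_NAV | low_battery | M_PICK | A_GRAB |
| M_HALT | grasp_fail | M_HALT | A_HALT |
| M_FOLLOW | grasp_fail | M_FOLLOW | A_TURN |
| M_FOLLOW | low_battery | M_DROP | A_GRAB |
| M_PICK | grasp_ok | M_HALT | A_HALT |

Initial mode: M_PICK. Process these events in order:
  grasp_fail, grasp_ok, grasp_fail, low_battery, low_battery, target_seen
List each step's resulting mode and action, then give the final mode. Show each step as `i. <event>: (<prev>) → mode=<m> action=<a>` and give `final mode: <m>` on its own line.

final mode: M_FOLLOW

1. grasp_fail: (M_PICK) → mode=M_FOLLOW action=A_TURN
2. grasp_ok: (M_FOLLOW) → mode=M_PICK action=A_TURN
3. grasp_fail: (M_PICK) → mode=M_FOLLOW action=A_TURN
4. low_battery: (M_FOLLOW) → mode=M_DROP action=A_GRAB
5. low_battery: (M_DROP) → mode=M_PICK action=A_HALT
6. target_seen: (M_PICK) → mode=M_FOLLOW action=A_HALT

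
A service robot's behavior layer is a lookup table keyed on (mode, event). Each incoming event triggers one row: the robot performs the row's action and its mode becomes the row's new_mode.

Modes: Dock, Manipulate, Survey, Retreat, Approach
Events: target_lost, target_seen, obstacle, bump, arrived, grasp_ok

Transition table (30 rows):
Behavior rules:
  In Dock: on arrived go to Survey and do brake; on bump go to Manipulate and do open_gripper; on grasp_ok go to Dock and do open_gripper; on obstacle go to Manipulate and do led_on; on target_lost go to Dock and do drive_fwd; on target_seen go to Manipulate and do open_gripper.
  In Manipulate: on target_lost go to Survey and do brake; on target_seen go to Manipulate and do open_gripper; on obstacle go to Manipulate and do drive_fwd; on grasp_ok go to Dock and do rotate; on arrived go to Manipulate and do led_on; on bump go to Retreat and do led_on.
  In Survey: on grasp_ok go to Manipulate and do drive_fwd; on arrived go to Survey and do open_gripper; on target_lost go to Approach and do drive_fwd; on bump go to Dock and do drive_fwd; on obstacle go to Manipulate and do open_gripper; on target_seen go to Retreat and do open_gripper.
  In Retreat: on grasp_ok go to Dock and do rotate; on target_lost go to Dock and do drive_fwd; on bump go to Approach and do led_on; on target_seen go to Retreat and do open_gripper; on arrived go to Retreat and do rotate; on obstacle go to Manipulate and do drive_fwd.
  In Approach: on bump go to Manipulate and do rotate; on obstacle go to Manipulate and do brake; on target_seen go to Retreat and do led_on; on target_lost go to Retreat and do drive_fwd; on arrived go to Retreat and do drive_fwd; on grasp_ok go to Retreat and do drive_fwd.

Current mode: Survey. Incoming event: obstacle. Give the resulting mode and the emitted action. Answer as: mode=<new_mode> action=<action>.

current mode = Survey; filter table to that mode:
  (Survey, grasp_ok) → (Manipulate, drive_fwd)
  (Survey, arrived) → (Survey, open_gripper)
  (Survey, target_lost) → (Approach, drive_fwd)
  (Survey, bump) → (Dock, drive_fwd)
  (Survey, obstacle) → (Manipulate, open_gripper)  ← event matches
  (Survey, target_seen) → (Retreat, open_gripper)
event = obstacle selects (Manipulate, open_gripper)

mode=Manipulate action=open_gripper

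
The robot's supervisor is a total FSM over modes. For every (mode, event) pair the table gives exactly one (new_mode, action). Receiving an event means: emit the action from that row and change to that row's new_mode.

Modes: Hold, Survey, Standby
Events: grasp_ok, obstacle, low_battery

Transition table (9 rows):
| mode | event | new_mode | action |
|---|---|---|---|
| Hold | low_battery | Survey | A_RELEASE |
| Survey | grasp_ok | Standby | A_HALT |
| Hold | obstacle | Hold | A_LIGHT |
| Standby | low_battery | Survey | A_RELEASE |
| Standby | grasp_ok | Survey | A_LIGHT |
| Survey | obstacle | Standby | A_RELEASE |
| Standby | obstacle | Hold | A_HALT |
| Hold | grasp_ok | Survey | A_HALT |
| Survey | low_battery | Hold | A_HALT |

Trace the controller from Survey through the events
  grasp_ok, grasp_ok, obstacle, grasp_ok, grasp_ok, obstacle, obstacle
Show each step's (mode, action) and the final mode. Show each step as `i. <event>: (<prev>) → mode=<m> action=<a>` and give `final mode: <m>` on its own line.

final mode: Hold

1. grasp_ok: (Survey) → mode=Standby action=A_HALT
2. grasp_ok: (Standby) → mode=Survey action=A_LIGHT
3. obstacle: (Survey) → mode=Standby action=A_RELEASE
4. grasp_ok: (Standby) → mode=Survey action=A_LIGHT
5. grasp_ok: (Survey) → mode=Standby action=A_HALT
6. obstacle: (Standby) → mode=Hold action=A_HALT
7. obstacle: (Hold) → mode=Hold action=A_LIGHT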